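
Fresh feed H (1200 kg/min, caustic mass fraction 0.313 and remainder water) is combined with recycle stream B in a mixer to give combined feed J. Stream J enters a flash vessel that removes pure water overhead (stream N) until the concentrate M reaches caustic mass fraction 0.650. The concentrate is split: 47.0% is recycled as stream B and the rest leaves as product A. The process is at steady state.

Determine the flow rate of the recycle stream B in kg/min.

Overall caustic balance (none leaves overhead): caustic in fresh feed = caustic in product, i.e. 1200×0.313 = (1−0.470)·M·0.650.
M = 375.6/(0.650×0.530) = 1090.3 kg/min.
Recycle B = 0.470×1090.3 = 512.43 kg/min.

512.4 kg/min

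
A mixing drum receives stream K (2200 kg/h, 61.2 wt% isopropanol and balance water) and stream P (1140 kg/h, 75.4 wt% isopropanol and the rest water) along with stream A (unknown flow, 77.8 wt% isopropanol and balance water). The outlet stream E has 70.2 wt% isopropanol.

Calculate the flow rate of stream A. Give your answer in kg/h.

Let A be the unknown flow. Total out = 3340 + A.
isopropanol balance: 2206 + 0.778·A = 0.702·(3340 + A)
(0.778 − 0.702)·A = 0.702×3340 − 2206 = 138.72
A = 138.72 / 0.076 = 1825.3 kg/h

1825 kg/h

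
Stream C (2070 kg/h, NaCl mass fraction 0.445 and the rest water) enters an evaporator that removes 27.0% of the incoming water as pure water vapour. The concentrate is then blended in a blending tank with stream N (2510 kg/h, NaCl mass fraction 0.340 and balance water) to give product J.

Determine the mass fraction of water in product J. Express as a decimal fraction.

Vapour removed = 0.270×0.555×2070 = 310.19 kg/h; concentrate = 1759.8 kg/h.
water reaching the mixer = 838.66 (from concentrate) + 2510×0.660 = 2495.3 kg/h.
Product flow = 1759.8 + 2510 = 4269.8 kg/h; water fraction = 0.584.

0.584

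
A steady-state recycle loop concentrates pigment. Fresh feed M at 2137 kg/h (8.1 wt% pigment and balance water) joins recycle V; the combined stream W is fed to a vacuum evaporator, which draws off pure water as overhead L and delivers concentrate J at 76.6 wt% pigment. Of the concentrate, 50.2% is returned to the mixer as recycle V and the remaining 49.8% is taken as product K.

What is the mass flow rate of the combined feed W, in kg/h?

Overall pigment balance (none leaves overhead): pigment in fresh feed = pigment in product, i.e. 2137×0.081 = (1−0.502)·J·0.766.
J = 173.1/(0.766×0.498) = 453.77 kg/h.
Recycle V = 0.502×453.77 = 227.79 kg/h.
Combined feed W = 2137 + 227.79 = 2364.8 kg/h.

2365 kg/h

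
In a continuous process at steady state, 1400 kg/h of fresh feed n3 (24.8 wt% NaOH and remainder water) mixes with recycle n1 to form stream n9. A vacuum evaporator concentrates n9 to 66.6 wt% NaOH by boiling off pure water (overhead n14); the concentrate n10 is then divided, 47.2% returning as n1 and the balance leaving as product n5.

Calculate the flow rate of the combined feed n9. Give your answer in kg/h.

Overall NaOH balance (none leaves overhead): NaOH in fresh feed = NaOH in product, i.e. 1400×0.248 = (1−0.472)·n10·0.666.
n10 = 347.2/(0.666×0.528) = 987.35 kg/h.
Recycle n1 = 0.472×987.35 = 466.03 kg/h.
Combined feed n9 = 1400 + 466.03 = 1866 kg/h.

1866 kg/h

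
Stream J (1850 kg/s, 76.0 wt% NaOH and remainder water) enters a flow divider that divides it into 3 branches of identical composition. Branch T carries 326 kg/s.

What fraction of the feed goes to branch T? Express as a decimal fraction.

Fraction to T = 326/1850 = 0.1762.

0.176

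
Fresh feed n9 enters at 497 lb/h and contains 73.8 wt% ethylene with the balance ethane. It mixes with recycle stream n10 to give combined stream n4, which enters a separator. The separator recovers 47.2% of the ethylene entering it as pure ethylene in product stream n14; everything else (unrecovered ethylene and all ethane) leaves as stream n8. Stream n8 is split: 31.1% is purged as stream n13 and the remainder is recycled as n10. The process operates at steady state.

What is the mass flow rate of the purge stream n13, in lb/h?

224.9 lb/h

ethane enters only via n9 and leaves only via the purge: 497×0.262 = 0.311×(ethane in n8), and the separator passes all ethane, so ethane in n4 = ethane in n8 = 418.69 lb/h.
ethylene in n4: m_A = 497×0.738 + (1−0.311)·(1−0.472)·m_A, so m_A = 366.79/0.6362 = 576.52 lb/h.
n8 = (1−0.472)×576.52 + 418.69 = 723.1 lb/h.
Purge n13 = 0.311×723.1 = 224.88 lb/h.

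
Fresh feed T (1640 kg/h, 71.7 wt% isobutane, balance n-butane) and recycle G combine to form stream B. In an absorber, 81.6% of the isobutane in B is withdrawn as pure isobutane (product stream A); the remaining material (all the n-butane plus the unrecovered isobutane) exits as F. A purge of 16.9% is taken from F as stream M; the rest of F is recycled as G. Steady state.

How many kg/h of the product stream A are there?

isobutane in B: m_A = 1640×0.717 + (1−0.169)·(1−0.816)·m_A, so m_A = 1175.9/0.8471 = 1388.1 kg/h.
Product A = 0.816×1388.1 = 1132.7 kg/h.

1133 kg/h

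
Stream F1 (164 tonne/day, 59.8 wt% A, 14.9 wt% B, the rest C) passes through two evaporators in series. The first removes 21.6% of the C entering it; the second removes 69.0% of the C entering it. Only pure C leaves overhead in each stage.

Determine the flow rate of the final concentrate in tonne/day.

132.6 tonne/day

C in feed = 164×0.253 = 41.492 tonne/day.
After stage 1: C left = (1−0.216)×41.492 = 32.53; stream total = 155.04 tonne/day.
After stage 2: C left = (1−0.690)×32.53 = 10.084; final concentrate = 132.59 tonne/day.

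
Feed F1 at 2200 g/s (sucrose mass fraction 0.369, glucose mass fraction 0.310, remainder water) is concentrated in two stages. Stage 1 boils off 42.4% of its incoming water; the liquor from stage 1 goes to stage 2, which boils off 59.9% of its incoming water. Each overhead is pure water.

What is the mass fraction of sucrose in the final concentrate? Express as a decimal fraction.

water in feed = 2200×0.321 = 706.2 g/s.
After stage 1: water left = (1−0.424)×706.2 = 406.77; stream total = 1900.6 g/s.
After stage 2: water left = (1−0.599)×406.77 = 163.12; final concentrate = 1656.9 g/s.
sucrose fraction = 811.8/1656.9 = 0.490.

0.490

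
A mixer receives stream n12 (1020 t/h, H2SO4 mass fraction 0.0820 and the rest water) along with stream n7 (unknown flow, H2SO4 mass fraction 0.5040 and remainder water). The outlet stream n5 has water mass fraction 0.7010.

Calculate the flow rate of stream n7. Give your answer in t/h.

1080 t/h

Let n7 be the unknown flow. Total out = 1020 + n7.
water balance: 936.36 + 0.496·n7 = 0.701·(1020 + n7)
(0.496 − 0.701)·n7 = 0.701×1020 − 936.36 = -221.34
n7 = -221.34 / -0.205 = 1079.7 t/h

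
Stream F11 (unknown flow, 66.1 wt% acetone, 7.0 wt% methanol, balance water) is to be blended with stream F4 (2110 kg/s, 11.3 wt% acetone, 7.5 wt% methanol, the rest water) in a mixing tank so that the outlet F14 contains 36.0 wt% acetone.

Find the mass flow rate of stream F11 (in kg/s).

1731 kg/s

Let F11 be the unknown flow. Total out = 2110 + F11.
acetone balance: 238.43 + 0.661·F11 = 0.360·(2110 + F11)
(0.661 − 0.360)·F11 = 0.360×2110 − 238.43 = 521.17
F11 = 521.17 / 0.301 = 1731.5 kg/s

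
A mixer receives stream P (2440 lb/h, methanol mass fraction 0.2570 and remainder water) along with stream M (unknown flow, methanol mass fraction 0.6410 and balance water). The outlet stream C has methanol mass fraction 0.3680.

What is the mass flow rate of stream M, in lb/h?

Let M be the unknown flow. Total out = 2440 + M.
methanol balance: 627.08 + 0.641·M = 0.368·(2440 + M)
(0.641 − 0.368)·M = 0.368×2440 − 627.08 = 270.84
M = 270.84 / 0.273 = 992.09 lb/h

992.1 lb/h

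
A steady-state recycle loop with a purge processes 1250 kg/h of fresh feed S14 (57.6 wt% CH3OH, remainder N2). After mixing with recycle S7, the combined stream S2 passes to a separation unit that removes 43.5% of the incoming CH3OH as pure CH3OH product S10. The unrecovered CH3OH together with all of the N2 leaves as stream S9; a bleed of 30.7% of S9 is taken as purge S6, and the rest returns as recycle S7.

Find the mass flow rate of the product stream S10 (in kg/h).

514.7 kg/h

CH3OH in S2: m_A = 1250×0.576 + (1−0.307)·(1−0.435)·m_A, so m_A = 720/0.6085 = 1183.3 kg/h.
Product S10 = 0.435×1183.3 = 514.75 kg/h.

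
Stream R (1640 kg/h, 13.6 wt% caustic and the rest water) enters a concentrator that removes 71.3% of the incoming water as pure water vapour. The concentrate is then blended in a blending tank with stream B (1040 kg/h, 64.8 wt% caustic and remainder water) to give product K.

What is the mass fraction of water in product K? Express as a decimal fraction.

0.463

Vapour removed = 0.713×0.864×1640 = 1010.3 kg/h; concentrate = 629.71 kg/h.
water reaching the mixer = 406.67 (from concentrate) + 1040×0.352 = 772.75 kg/h.
Product flow = 629.71 + 1040 = 1669.7 kg/h; water fraction = 0.463.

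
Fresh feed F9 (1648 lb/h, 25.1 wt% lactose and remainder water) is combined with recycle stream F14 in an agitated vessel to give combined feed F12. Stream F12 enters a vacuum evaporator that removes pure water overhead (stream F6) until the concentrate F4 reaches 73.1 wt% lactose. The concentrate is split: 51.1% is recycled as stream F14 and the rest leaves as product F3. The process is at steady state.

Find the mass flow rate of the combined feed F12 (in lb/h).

Overall lactose balance (none leaves overhead): lactose in fresh feed = lactose in product, i.e. 1648×0.251 = (1−0.511)·F4·0.731.
F4 = 413.65/(0.731×0.489) = 1157.2 lb/h.
Recycle F14 = 0.511×1157.2 = 591.32 lb/h.
Combined feed F12 = 1648 + 591.32 = 2239.3 lb/h.

2239 lb/h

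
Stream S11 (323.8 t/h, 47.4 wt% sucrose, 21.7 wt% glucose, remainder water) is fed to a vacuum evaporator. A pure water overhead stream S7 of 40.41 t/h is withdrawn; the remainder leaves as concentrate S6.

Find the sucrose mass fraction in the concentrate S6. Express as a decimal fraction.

sucrose is not removed: 323.8×0.474 = 153.48 t/h of sucrose enters S6.
Concentrate = 323.8 − 40.41 = 283.39 t/h.
Mass fraction = 153.48/283.39 = 0.542.

0.542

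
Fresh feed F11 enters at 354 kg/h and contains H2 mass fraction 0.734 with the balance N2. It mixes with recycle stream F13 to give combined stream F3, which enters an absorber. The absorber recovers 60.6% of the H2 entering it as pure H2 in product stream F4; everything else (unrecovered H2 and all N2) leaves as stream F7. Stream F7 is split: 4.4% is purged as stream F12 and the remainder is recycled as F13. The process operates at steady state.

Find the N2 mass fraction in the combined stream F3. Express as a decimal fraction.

0.837

N2 enters only via F11 and leaves only via the purge: 354×0.266 = 0.044×(N2 in F7), and the absorber passes all N2, so N2 in F3 = N2 in F7 = 2140.1 kg/h.
H2 in F3: m_A = 354×0.734 + (1−0.044)·(1−0.606)·m_A, so m_A = 259.84/0.6233 = 416.85 kg/h.
F3 = 416.85 + 2140.1 = 2556.9 kg/h.
N2 fraction in F3 = 2140.1/2556.9 = 0.837.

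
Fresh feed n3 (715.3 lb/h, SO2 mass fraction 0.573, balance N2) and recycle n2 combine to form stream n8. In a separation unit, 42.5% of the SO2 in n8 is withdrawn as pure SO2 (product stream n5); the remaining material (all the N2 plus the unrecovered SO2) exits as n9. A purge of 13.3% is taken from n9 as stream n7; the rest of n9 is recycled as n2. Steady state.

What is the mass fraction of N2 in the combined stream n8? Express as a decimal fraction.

0.738

N2 enters only via n3 and leaves only via the purge: 715.3×0.427 = 0.133×(N2 in n9), and the separation unit passes all N2, so N2 in n8 = N2 in n9 = 2296.5 lb/h.
SO2 in n8: m_A = 715.3×0.573 + (1−0.133)·(1−0.425)·m_A, so m_A = 409.87/0.5015 = 817.32 lb/h.
n8 = 817.32 + 2296.5 = 3113.8 lb/h.
N2 fraction in n8 = 2296.5/3113.8 = 0.738.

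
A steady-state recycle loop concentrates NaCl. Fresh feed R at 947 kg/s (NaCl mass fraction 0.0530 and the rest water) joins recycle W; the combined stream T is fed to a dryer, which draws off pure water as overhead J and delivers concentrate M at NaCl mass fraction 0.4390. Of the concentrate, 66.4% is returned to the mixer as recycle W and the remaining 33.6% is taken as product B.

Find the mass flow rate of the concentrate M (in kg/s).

Overall NaCl balance (none leaves overhead): NaCl in fresh feed = NaCl in product, i.e. 947×0.053 = (1−0.664)·M·0.439.
M = 50.191/(0.439×0.336) = 340.27 kg/s.

340.3 kg/s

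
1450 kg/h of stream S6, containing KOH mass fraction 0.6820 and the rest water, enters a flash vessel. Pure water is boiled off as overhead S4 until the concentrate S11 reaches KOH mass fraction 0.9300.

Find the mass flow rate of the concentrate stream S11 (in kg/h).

KOH is conserved: 1450×0.682 = 988.9 kg/h all reports to the concentrate.
Concentrate = 988.9/(target fraction) = 1063.3 kg/h.

1063 kg/h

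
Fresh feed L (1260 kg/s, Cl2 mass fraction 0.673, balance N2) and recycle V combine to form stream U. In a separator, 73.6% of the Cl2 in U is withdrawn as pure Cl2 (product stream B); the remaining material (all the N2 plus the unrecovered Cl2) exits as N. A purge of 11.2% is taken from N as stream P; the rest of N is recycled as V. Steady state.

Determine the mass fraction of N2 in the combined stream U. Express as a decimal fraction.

N2 enters only via L and leaves only via the purge: 1260×0.327 = 0.112×(N2 in N), and the separator passes all N2, so N2 in U = N2 in N = 3678.8 kg/s.
Cl2 in U: m_A = 1260×0.673 + (1−0.112)·(1−0.736)·m_A, so m_A = 847.98/0.7656 = 1107.6 kg/s.
U = 1107.6 + 3678.8 = 4786.4 kg/s.
N2 fraction in U = 3678.8/4786.4 = 0.769.

0.769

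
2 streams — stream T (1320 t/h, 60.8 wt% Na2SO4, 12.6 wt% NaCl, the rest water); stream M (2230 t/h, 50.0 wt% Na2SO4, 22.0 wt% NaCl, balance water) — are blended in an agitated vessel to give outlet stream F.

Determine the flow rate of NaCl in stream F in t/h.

656.9 t/h

NaCl out = NaCl in = 1320×0.126 + 2230×0.220 = 656.92 t/h.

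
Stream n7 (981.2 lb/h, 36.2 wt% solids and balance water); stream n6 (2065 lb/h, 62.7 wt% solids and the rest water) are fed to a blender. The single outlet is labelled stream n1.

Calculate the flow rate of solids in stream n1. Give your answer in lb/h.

1650 lb/h

solids out = solids in = 981.2×0.362 + 2065×0.627 = 1649.9 lb/h.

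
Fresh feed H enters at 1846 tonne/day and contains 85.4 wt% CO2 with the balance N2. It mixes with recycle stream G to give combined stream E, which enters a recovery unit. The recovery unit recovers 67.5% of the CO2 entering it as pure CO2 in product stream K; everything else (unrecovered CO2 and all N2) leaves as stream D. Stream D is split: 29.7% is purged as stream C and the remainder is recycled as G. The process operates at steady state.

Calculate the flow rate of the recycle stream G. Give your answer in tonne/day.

1105 tonne/day

N2 enters only via H and leaves only via the purge: 1846×0.146 = 0.297×(N2 in D), and the recovery unit passes all N2, so N2 in E = N2 in D = 907.46 tonne/day.
CO2 in E: m_A = 1846×0.854 + (1−0.297)·(1−0.675)·m_A, so m_A = 1576.5/0.7715 = 2043.3 tonne/day.
D = (1−0.675)×2043.3 + 907.46 = 1571.5 tonne/day.
Recycle G = (1−0.297)×1571.5 = 1104.8 tonne/day.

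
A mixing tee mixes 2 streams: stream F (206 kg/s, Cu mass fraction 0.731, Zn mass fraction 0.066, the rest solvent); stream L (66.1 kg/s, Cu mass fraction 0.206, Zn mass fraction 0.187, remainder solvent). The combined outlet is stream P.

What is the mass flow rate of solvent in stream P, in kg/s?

solvent out = solvent in = 206×0.203 + 66.1×0.607 = 81.941 kg/s.

81.94 kg/s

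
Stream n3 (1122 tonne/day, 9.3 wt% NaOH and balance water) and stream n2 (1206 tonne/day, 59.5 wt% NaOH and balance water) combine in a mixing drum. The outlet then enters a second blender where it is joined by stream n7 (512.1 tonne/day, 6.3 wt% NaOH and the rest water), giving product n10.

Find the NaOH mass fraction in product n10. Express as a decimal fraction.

Overall, product flow = 2840.1 tonne/day.
NaOH in = 1122×0.093 + 1206×0.595 + 512.1×0.063 = 854.18 tonne/day.
NaOH fraction in n10 = 0.3008.

0.3008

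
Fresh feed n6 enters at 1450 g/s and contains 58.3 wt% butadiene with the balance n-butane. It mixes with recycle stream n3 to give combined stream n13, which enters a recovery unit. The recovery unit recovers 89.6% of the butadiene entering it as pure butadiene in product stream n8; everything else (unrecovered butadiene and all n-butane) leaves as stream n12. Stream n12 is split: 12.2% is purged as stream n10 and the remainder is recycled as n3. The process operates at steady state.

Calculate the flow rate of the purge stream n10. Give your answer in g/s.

n-butane enters only via n6 and leaves only via the purge: 1450×0.417 = 0.122×(n-butane in n12), and the recovery unit passes all n-butane, so n-butane in n13 = n-butane in n12 = 4956.1 g/s.
butadiene in n13: m_A = 1450×0.583 + (1−0.122)·(1−0.896)·m_A, so m_A = 845.35/0.9087 = 930.3 g/s.
n12 = (1−0.896)×930.3 + 4956.1 = 5052.9 g/s.
Purge n10 = 0.122×5052.9 = 616.45 g/s.

616.5 g/s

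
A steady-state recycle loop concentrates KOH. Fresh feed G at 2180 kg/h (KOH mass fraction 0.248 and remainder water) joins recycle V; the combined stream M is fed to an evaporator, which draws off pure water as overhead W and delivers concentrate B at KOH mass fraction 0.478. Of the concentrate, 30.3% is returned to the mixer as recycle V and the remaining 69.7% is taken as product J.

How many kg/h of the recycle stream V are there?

491.7 kg/h

Overall KOH balance (none leaves overhead): KOH in fresh feed = KOH in product, i.e. 2180×0.248 = (1−0.303)·B·0.478.
B = 540.64/(0.478×0.697) = 1622.7 kg/h.
Recycle V = 0.303×1622.7 = 491.69 kg/h.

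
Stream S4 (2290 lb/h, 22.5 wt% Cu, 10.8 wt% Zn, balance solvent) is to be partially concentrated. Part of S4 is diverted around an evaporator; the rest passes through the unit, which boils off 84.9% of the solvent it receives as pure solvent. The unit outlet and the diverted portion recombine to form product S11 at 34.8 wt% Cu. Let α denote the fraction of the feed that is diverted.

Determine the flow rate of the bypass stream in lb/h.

860.7 lb/h

All 2290×0.225 = 515.25 lb/h of Cu reaches S11, so S11 = 515.25/0.348 = 1480.6 lb/h and vapour = 809.4 lb/h.
The evaporator receives (1−α)·2290 of feed at 0.667 solvent and removes 0.849 of that solvent:
0.849×0.667×(1−α)×2290 = 809.4
(1−α) = 809.4/1296.8 = 0.6242;  α = 0.3758.
Bypass flow = 0.3758×2290 = 860.69 lb/h.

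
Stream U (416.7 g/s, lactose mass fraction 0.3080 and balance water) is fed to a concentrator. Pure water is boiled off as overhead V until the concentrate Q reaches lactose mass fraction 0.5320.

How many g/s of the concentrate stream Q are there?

lactose is conserved: 416.7×0.308 = 128.34 g/s all reports to the concentrate.
Concentrate = 128.34/(target fraction) = 241.25 g/s.

241.2 g/s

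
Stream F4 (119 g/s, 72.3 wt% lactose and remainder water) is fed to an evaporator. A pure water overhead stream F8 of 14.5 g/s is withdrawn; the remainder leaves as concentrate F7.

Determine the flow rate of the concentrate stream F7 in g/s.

104.5 g/s

Concentrate = 119 − 14.5 = 104.5 g/s.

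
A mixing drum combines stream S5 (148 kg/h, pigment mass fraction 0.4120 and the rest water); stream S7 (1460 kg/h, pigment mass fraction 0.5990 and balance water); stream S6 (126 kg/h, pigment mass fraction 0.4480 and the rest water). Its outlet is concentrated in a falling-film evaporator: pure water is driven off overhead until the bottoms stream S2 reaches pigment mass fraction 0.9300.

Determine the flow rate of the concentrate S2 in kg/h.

1067 kg/h

pigment entering = 148×0.412 + 1460×0.599 + 126×0.448 = 991.96 kg/h.
All pigment reports to S2, so S2 = 991.96/0.930 = 1066.6 kg/h.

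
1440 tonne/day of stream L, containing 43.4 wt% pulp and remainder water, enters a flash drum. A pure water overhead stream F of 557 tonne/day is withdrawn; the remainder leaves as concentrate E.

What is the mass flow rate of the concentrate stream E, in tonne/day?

Concentrate = 1440 − 557 = 883 tonne/day.

883 tonne/day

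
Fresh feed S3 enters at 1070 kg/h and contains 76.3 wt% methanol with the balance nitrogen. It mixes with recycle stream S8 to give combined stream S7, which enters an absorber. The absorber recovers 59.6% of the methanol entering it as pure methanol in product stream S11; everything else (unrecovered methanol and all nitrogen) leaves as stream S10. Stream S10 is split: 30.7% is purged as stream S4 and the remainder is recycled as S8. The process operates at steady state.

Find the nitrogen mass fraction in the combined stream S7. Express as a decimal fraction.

0.421

nitrogen enters only via S3 and leaves only via the purge: 1070×0.237 = 0.307×(nitrogen in S10), and the absorber passes all nitrogen, so nitrogen in S7 = nitrogen in S10 = 826.03 kg/h.
methanol in S7: m_A = 1070×0.763 + (1−0.307)·(1−0.596)·m_A, so m_A = 816.41/0.7200 = 1133.9 kg/h.
S7 = 1133.9 + 826.03 = 1959.9 kg/h.
nitrogen fraction in S7 = 826.03/1959.9 = 0.421.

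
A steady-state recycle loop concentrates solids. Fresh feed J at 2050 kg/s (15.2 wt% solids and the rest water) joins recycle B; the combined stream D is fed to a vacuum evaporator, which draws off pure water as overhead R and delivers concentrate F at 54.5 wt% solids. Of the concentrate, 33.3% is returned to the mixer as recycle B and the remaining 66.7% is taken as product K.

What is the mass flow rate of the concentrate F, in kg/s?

857.2 kg/s

Overall solids balance (none leaves overhead): solids in fresh feed = solids in product, i.e. 2050×0.152 = (1−0.333)·F·0.545.
F = 311.6/(0.545×0.667) = 857.19 kg/s.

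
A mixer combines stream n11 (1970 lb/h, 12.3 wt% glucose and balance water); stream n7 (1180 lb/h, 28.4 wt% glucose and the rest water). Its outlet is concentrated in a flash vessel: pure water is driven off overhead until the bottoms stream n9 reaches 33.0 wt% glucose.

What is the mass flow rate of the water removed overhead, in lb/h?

glucose entering = 1970×0.123 + 1180×0.284 = 577.43 lb/h.
All glucose reports to n9, so n9 = 577.43/0.330 = 1749.8 lb/h.
Total feed = 3150 lb/h; overhead = 3150 − 1749.8 = 1400.2 lb/h.

1400 lb/h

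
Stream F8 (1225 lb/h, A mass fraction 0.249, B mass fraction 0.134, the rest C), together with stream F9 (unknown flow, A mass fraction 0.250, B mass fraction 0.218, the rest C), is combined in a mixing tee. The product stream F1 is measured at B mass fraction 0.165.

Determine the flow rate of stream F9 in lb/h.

Let F9 be the unknown flow. Total out = 1225 + F9.
B balance: 164.15 + 0.218·F9 = 0.165·(1225 + F9)
(0.218 − 0.165)·F9 = 0.165×1225 − 164.15 = 37.975
F9 = 37.975 / 0.053 = 716.51 lb/h

716.5 lb/h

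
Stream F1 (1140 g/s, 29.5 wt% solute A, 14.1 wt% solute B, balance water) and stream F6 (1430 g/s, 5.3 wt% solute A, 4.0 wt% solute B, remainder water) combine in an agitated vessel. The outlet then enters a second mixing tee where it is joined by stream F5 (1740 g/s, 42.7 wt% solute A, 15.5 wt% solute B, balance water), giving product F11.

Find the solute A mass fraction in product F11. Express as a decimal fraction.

Overall, product flow = 4310 g/s.
solute A in = 1140×0.295 + 1430×0.053 + 1740×0.427 = 1155.1 g/s.
solute A fraction in F11 = 0.268.

0.268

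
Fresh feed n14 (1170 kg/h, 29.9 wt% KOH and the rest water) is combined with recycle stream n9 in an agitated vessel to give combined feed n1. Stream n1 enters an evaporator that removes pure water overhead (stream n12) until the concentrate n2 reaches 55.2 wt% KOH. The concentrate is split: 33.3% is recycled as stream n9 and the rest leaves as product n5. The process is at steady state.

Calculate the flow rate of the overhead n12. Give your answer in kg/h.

Overall KOH balance (none leaves overhead): KOH in fresh feed = KOH in product, i.e. 1170×0.299 = (1−0.333)·n2·0.552.
n2 = 349.83/(0.552×0.667) = 950.15 kg/h.
Recycle n9 = 0.333×950.15 = 316.4 kg/h.
Combined feed n1 = 1170 + 316.4 = 1486.4 kg/h.
Overhead n12 = n1 − n2 = 1486.4 − 950.15 = 536.25 kg/h.

536.3 kg/h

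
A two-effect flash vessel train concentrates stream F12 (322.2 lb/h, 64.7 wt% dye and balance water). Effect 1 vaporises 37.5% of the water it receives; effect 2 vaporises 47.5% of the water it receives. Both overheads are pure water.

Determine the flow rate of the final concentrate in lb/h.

water in feed = 322.2×0.353 = 113.74 lb/h.
After stage 1: water left = (1−0.375)×113.74 = 71.085; stream total = 279.55 lb/h.
After stage 2: water left = (1−0.475)×71.085 = 37.32; final concentrate = 245.78 lb/h.

245.8 lb/h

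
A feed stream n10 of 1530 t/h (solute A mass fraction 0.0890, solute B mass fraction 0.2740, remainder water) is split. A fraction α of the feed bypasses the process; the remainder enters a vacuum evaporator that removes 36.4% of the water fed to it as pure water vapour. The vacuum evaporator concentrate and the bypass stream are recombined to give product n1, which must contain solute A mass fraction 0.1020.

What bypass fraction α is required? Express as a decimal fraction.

0.450

All 1530×0.089 = 136.17 t/h of solute A reaches n1, so n1 = 136.17/0.102 = 1335 t/h and vapour = 195 t/h.
The evaporator receives (1−α)·1530 of feed at 0.637 water and removes 0.364 of that water:
0.364×0.637×(1−α)×1530 = 195
(1−α) = 195/354.76 = 0.5497;  α = 0.4503.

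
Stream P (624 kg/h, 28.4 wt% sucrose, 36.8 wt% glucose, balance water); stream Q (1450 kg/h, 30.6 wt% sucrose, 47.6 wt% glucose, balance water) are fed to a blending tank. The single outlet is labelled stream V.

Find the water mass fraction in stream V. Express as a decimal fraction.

0.2571

Total flow out = 624 + 1450 = 2074 kg/h.
water in = 624×0.348 + 1450×0.218 = 533.25 kg/h.
water mass fraction in V = 533.25/2074 = 0.2571.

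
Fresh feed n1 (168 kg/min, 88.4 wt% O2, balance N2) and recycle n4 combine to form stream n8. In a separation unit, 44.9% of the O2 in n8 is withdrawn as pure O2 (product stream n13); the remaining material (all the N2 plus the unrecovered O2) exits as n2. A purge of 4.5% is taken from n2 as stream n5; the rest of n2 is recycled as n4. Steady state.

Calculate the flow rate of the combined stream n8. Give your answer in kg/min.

N2 enters only via n1 and leaves only via the purge: 168×0.116 = 0.045×(N2 in n2), and the separation unit passes all N2, so N2 in n8 = N2 in n2 = 433.07 kg/min.
O2 in n8: m_A = 168×0.884 + (1−0.045)·(1−0.449)·m_A, so m_A = 148.51/0.4738 = 313.45 kg/min.
n8 = 313.45 + 433.07 = 746.52 kg/min.

746.5 kg/min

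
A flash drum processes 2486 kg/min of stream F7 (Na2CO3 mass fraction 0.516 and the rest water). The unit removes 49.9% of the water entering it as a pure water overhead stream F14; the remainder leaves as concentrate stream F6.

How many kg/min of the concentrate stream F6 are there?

water entering = 2486×0.484 = 1203.2 kg/min; overhead removed = 0.499×1203.2 = 600.41 kg/min.
Concentrate = 2486 − 600.41 = 1885.6 kg/min.

1886 kg/min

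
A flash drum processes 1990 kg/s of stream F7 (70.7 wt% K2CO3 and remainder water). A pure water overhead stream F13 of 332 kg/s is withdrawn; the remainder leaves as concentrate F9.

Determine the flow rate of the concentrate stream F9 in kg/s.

Concentrate = 1990 − 332 = 1658 kg/s.

1658 kg/s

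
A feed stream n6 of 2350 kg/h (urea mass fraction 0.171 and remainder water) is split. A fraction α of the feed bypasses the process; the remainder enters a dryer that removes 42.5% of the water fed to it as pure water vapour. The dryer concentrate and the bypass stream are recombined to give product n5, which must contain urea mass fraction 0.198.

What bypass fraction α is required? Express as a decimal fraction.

0.613

All 2350×0.171 = 401.85 kg/h of urea reaches n5, so n5 = 401.85/0.198 = 2029.5 kg/h and vapour = 320.45 kg/h.
The evaporator receives (1−α)·2350 of feed at 0.829 water and removes 0.425 of that water:
0.425×0.829×(1−α)×2350 = 320.45
(1−α) = 320.45/827.96 = 0.3870;  α = 0.6130.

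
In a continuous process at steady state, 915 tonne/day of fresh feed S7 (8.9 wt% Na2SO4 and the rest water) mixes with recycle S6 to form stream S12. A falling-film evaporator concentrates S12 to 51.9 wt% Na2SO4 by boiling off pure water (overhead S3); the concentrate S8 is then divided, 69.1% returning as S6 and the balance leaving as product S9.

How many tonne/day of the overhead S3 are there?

758.1 tonne/day

Overall Na2SO4 balance (none leaves overhead): Na2SO4 in fresh feed = Na2SO4 in product, i.e. 915×0.089 = (1−0.691)·S8·0.519.
S8 = 81.435/(0.519×0.309) = 507.79 tonne/day.
Recycle S6 = 0.691×507.79 = 350.88 tonne/day.
Combined feed S12 = 915 + 350.88 = 1265.9 tonne/day.
Overhead S3 = S12 − S8 = 1265.9 − 507.79 = 758.09 tonne/day.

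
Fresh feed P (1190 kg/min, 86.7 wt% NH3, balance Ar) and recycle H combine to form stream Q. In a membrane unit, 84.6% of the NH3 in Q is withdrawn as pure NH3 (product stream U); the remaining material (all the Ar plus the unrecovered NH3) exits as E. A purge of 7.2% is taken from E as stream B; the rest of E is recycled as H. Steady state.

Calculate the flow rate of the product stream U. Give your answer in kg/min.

NH3 in Q: m_A = 1190×0.867 + (1−0.072)·(1−0.846)·m_A, so m_A = 1031.7/0.8571 = 1203.8 kg/min.
Product U = 0.846×1203.8 = 1018.4 kg/min.

1018 kg/min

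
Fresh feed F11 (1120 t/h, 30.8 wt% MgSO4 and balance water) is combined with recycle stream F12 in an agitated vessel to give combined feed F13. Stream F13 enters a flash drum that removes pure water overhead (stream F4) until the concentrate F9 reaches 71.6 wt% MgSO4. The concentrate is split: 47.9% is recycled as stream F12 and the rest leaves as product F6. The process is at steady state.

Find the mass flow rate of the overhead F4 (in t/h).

638.2 t/h

Overall MgSO4 balance (none leaves overhead): MgSO4 in fresh feed = MgSO4 in product, i.e. 1120×0.308 = (1−0.479)·F9·0.716.
F9 = 344.96/(0.716×0.521) = 924.74 t/h.
Recycle F12 = 0.479×924.74 = 442.95 t/h.
Combined feed F13 = 1120 + 442.95 = 1562.9 t/h.
Overhead F4 = F13 − F9 = 1562.9 − 924.74 = 638.21 t/h.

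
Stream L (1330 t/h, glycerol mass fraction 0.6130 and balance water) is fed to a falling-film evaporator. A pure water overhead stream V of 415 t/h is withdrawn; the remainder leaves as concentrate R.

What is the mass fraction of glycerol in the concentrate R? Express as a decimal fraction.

glycerol is not removed: 1330×0.613 = 815.29 t/h of glycerol enters R.
Concentrate = 1330 − 415 = 915 t/h.
Mass fraction = 815.29/915 = 0.8910.

0.8910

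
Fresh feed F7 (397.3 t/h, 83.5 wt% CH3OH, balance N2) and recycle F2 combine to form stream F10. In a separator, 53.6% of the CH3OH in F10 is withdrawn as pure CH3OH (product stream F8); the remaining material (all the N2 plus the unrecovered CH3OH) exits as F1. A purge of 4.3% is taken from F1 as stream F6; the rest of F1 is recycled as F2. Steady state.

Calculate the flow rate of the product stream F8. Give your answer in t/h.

CH3OH in F10: m_A = 397.3×0.835 + (1−0.043)·(1−0.536)·m_A, so m_A = 331.75/0.5560 = 596.72 t/h.
Product F8 = 0.536×596.72 = 319.84 t/h.

319.8 t/h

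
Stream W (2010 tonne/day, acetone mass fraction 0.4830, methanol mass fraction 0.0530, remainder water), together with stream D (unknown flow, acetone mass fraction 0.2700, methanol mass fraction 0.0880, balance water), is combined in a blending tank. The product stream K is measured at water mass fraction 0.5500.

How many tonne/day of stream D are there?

Let D be the unknown flow. Total out = 2010 + D.
water balance: 932.64 + 0.642·D = 0.550·(2010 + D)
(0.642 − 0.550)·D = 0.550×2010 − 932.64 = 172.86
D = 172.86 / 0.092 = 1878.9 tonne/day

1879 tonne/day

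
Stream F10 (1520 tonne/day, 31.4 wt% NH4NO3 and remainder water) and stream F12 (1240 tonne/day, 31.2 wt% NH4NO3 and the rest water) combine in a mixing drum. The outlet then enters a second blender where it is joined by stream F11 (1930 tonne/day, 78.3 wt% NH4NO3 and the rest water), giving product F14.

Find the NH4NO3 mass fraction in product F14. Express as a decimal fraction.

0.5065

Overall, product flow = 4690 tonne/day.
NH4NO3 in = 1520×0.314 + 1240×0.312 + 1930×0.783 = 2375.3 tonne/day.
NH4NO3 fraction in F14 = 0.5065.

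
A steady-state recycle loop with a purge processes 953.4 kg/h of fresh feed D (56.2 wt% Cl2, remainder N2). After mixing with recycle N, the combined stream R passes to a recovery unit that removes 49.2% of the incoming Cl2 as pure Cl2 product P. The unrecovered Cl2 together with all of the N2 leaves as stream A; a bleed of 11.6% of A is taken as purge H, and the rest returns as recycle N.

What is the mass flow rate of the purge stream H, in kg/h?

N2 enters only via D and leaves only via the purge: 953.4×0.438 = 0.116×(N2 in A), and the recovery unit passes all N2, so N2 in R = N2 in A = 3599.9 kg/h.
Cl2 in R: m_A = 953.4×0.562 + (1−0.116)·(1−0.492)·m_A, so m_A = 535.81/0.5509 = 972.56 kg/h.
A = (1−0.492)×972.56 + 3599.9 = 4094 kg/h.
Purge H = 0.116×4094 = 474.9 kg/h.

474.9 kg/h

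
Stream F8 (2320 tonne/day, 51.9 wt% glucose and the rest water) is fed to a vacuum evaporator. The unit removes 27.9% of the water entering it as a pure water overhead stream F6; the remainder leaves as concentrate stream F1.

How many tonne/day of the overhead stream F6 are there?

311.3 tonne/day

water entering = 2320×0.481 = 1115.9 tonne/day; overhead removed = 0.279×1115.9 = 311.34 tonne/day.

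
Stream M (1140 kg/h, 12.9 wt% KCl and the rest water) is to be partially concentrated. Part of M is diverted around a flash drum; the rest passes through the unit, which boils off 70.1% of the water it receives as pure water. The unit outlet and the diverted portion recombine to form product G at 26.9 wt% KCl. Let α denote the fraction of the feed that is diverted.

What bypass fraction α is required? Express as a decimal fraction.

0.148

All 1140×0.129 = 147.06 kg/h of KCl reaches G, so G = 147.06/0.269 = 546.69 kg/h and vapour = 593.31 kg/h.
The evaporator receives (1−α)·1140 of feed at 0.871 water and removes 0.701 of that water:
0.701×0.871×(1−α)×1140 = 593.31
(1−α) = 593.31/696.05 = 0.8524;  α = 0.1476.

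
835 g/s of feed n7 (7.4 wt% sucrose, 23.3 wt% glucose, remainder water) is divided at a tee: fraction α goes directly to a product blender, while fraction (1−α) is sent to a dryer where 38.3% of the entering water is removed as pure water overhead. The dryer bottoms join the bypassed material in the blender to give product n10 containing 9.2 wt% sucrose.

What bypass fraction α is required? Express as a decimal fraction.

All 835×0.074 = 61.79 g/s of sucrose reaches n10, so n10 = 61.79/0.092 = 671.63 g/s and vapour = 163.37 g/s.
The evaporator receives (1−α)·835 of feed at 0.693 water and removes 0.383 of that water:
0.383×0.693×(1−α)×835 = 163.37
(1−α) = 163.37/221.62 = 0.7371;  α = 0.2629.

0.263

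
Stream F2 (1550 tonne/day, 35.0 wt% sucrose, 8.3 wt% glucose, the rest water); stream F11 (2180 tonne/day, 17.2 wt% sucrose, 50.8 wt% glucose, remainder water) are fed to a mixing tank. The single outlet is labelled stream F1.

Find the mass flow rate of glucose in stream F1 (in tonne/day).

glucose out = glucose in = 1550×0.083 + 2180×0.508 = 1236.1 tonne/day.

1236 tonne/day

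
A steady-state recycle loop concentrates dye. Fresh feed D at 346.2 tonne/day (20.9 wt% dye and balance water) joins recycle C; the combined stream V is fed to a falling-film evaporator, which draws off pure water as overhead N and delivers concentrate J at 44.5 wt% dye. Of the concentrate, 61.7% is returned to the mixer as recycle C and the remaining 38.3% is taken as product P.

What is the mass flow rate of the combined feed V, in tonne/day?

Overall dye balance (none leaves overhead): dye in fresh feed = dye in product, i.e. 346.2×0.209 = (1−0.617)·J·0.445.
J = 72.356/(0.445×0.383) = 424.54 tonne/day.
Recycle C = 0.617×424.54 = 261.94 tonne/day.
Combined feed V = 346.2 + 261.94 = 608.14 tonne/day.

608.1 tonne/day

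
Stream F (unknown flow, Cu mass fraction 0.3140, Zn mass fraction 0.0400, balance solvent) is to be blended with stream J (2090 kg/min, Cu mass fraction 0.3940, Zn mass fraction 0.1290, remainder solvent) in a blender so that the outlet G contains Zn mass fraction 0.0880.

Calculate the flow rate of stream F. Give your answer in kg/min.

Let F be the unknown flow. Total out = 2090 + F.
Zn balance: 269.61 + 0.040·F = 0.088·(2090 + F)
(0.040 − 0.088)·F = 0.088×2090 − 269.61 = -85.69
F = -85.69 / -0.048 = 1785.2 kg/min

1785 kg/min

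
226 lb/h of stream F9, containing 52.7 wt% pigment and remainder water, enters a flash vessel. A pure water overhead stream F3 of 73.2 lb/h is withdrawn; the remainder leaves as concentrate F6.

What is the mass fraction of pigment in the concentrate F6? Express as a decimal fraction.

0.7795

pigment is not removed: 226×0.527 = 119.1 lb/h of pigment enters F6.
Concentrate = 226 − 73.2 = 152.8 lb/h.
Mass fraction = 119.1/152.8 = 0.7795.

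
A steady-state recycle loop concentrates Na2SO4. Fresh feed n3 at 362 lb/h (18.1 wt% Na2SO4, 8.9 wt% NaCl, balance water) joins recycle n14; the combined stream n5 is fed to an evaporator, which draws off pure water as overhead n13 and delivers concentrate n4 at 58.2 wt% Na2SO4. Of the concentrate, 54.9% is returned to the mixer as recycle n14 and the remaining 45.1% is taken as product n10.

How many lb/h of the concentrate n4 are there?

249.6 lb/h

Overall Na2SO4 balance (none leaves overhead): Na2SO4 in fresh feed = Na2SO4 in product, i.e. 362×0.181 = (1−0.549)·n4·0.582.
n4 = 65.522/(0.582×0.451) = 249.62 lb/h.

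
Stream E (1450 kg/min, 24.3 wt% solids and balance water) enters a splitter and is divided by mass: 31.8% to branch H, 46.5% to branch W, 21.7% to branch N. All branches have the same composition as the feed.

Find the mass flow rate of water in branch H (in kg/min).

349.1 kg/min

Branch H total = 0.318×1450 = 461.1 kg/min.
water in H = 0.757×461.1 = 349.05 kg/min.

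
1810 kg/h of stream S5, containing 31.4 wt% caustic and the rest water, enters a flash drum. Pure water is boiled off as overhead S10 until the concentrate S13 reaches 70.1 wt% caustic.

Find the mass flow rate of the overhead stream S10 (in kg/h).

999.2 kg/h

caustic is conserved: 1810×0.314 = 568.34 kg/h all reports to the concentrate.
Concentrate = 568.34/(target fraction) = 810.76 kg/h.
Overhead = 1810 − 810.76 = 999.24 kg/h.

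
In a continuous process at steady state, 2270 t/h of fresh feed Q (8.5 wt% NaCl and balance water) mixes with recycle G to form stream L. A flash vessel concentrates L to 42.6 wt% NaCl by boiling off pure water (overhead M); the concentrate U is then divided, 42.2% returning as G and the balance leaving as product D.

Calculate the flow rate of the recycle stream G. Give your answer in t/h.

Overall NaCl balance (none leaves overhead): NaCl in fresh feed = NaCl in product, i.e. 2270×0.085 = (1−0.422)·U·0.426.
U = 192.95/(0.426×0.578) = 783.62 t/h.
Recycle G = 0.422×783.62 = 330.69 t/h.

330.7 t/h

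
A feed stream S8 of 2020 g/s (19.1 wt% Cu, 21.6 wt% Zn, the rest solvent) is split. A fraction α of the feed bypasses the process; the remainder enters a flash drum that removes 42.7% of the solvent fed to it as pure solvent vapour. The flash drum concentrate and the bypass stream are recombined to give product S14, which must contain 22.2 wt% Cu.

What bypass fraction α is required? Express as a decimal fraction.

All 2020×0.191 = 385.82 g/s of Cu reaches S14, so S14 = 385.82/0.222 = 1737.9 g/s and vapour = 282.07 g/s.
The evaporator receives (1−α)·2020 of feed at 0.593 solvent and removes 0.427 of that solvent:
0.427×0.593×(1−α)×2020 = 282.07
(1−α) = 282.07/511.49 = 0.5515;  α = 0.4485.

0.449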